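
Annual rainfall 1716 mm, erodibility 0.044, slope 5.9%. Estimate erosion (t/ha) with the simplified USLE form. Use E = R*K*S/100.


Formula: E = R * K * S / 100  (simplified USLE)
R * K = 1716 * 0.044 = 75.504
E = 75.504 * 5.9 / 100 = 4.45 t/ha

4.45


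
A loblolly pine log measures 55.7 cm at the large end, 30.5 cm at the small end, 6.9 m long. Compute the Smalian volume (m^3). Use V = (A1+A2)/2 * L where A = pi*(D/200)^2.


Smalian: V = (A1 + A2)/2 * L,  A = pi*(D/200)^2
A1 = pi*(55.7/200)^2 = 0.243669 m^2
A2 = pi*(30.5/200)^2 = 0.073062 m^2
V = (0.243669+0.073062)/2*6.9 = 1.0927 m^3

1.0927


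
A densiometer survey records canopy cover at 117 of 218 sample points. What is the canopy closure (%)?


Formula: Canopy closure = covered points / total points * 100
Closure = 117 / 218 * 100
Closure = 0.5367 * 100 = 53.7%

53.7


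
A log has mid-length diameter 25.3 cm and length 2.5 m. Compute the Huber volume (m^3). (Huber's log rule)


Huber: V = Am * L,  Am = pi*(Dm/200)^2
Am = pi*(25.3/200)^2 = 0.050273 m^2
V = 0.050273*2.5 = 0.1257 m^3

0.1257


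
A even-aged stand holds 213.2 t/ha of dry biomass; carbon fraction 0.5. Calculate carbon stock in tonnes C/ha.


Formula: Carbon Stock = Biomass * Carbon Fraction
C = 213.2 t/ha * 0.5
C = 106.6 t C/ha

106.6


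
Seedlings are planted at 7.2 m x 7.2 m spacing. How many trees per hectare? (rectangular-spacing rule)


Formula: TPH = 10000 m^2/ha / (spacing_x * spacing_y)
Area per tree = 7.2 m * 7.2 m = 51.84 m^2
TPH = 10000 / 51.84 = 193 trees/ha

193


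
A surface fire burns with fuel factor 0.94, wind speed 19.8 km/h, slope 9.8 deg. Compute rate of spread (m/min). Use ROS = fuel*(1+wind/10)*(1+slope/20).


Formula: ROS = fuel * (1 + wind/10) * (1 + slope/20)
Wind factor = 1 + 19.8/10 = 2.98
Slope factor = 1 + 9.8/20 = 1.49
ROS = 0.94 * 2.98 * 1.49 = 4.17 m/min

4.17


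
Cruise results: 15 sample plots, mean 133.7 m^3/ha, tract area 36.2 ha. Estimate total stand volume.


Formula: Total Volume = Mean Volume per ha * Total Area
Total Volume = 133.7 m^3/ha * 36.2 ha
Total Volume = 4840 m^3

4840


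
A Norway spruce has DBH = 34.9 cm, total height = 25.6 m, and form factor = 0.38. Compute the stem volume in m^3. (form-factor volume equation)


Formula: V = pi * (DBH/200)^2 * H * ff
Radius = DBH/200 = 34.9/200 = 0.1745 m
Radius^2 = 0.1745^2 = 0.03045025 m^2
V = pi * 0.03045025 * 25.6 * 0.38
V = 0.931 m^3

0.931


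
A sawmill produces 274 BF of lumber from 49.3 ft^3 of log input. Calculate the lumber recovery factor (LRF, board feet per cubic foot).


Formula: LRF = Lumber Output (BF) / Log Input (ft^3)
LRF = 274 BF / 49.3 ft^3
LRF = 5.56 BF/ft^3

5.56


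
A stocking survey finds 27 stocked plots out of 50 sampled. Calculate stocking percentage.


Formula: Stocking % = stocked plots / total plots * 100
Stocking = 27 / 50 * 100
Stocking = 0.54 * 100 = 54.0%

54.0


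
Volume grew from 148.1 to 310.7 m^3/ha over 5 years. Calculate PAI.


Formula: PAI = (V_T2 - V_T1) / (T2 - T1)
Volume increment = 310.7 - 148.1 = 162.6 m^3/ha
PAI = 162.6 / 5 = 32.52 m^3/ha/year

32.52


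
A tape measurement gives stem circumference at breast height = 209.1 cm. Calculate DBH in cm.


Formula: DBH = C / pi
DBH = 209.1 / pi
pi = 3.14159...
DBH = 66.6 cm

66.6


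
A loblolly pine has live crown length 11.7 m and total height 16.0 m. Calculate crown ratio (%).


Formula: Crown Ratio = (Crown Length / Total Height) * 100
CR = (11.7 m / 16.0 m) * 100
CR = 0.7312 * 100 = 73.1%

73.1


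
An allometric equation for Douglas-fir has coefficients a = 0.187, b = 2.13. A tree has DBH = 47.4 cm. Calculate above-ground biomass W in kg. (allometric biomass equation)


Formula: W = a * DBH^b  (allometric power law)
DBH^b = 47.4^2.13 = 3710.2901
W = 0.187 * 3710.2901 = 693.8 kg

693.8


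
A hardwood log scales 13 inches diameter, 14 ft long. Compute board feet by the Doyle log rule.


Doyle: BF = (D - 4)^2 * L / 16
Adjusted diameter = 13 - 4 = 9 in
(D-4)^2 = 9^2 = 81
BF = 81 * 14 / 16 = 71 BF

71


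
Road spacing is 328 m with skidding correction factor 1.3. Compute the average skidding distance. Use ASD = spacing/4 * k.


Formula: ASD = (spacing / 4) * correction
Uncorrected distance = spacing / 4 = 328 / 4 = 82 m
ASD = 82 * 1.3 = 107 m

107


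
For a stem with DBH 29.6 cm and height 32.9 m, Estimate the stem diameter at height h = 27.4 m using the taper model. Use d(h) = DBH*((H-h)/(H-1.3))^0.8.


Taper: d(h) = DBH * ((H - h) / (H - 1.3))^0.8
Numerator = H - h = 32.9 - 27.4 = 5.5 m
Denominator = H - 1.3 = 32.9 - 1.3 = 31.6 m
Ratio = 5.5 / 31.6 = 0.17405
d = 29.6 * 0.17405^0.8 = 7.3 cm

7.3


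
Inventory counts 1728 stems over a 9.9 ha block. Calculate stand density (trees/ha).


Formula: Stand Density = N_trees / Area_ha
Density = 1728 trees / 9.9 ha
Density = 175 trees/ha

175


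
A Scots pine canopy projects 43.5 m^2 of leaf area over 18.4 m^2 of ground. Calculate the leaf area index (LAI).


Formula: LAI = total leaf area / ground area  (dimensionless)
LAI = 43.5 m^2 / 18.4 m^2
LAI = 2.36

2.36


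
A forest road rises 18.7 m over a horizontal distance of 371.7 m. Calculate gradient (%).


Formula: Gradient = rise / run * 100
Gradient = 18.7 / 371.7 * 100 = 5.0%

5.0


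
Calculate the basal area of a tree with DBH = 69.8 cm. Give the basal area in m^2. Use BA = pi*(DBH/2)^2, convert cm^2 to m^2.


Formula: BA = pi * (DBH/2)^2 / 10000  (cm^2 to m^2)
Radius = DBH/2 = 69.8/2 = 34.9 cm
BA = pi * 34.9^2 / 10000
   = 3826.4913 cm^2 / 10000
   = 0.3826 m^2

0.3826


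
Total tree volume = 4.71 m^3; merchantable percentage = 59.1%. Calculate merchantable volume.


Formula: MV = V_total * (merchantable_pct / 100)
Merchantable fraction = 59.1% / 100 = 0.591
MV = 4.71 m^3 * 0.591 = 2.784 m^3

2.784


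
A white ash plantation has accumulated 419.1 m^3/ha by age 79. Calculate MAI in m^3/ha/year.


Formula: MAI = Total Volume / Stand Age
MAI = 419.1 m^3/ha / 79 years
MAI = 5.31 m^3/ha/year

5.31


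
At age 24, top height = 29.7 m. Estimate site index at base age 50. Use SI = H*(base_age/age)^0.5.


Formula: SI = H_dom * (base_age / age)^0.5
Age ratio = 50 / 24 = 2.08333
sqrt(age_ratio) = 1.44338
SI = 29.7 * 1.44338 = 42.9 m

42.9


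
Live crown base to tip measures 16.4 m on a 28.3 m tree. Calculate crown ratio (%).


Formula: Crown Ratio = (Crown Length / Total Height) * 100
CR = (16.4 m / 28.3 m) * 100
CR = 0.5795 * 100 = 58.0%

58.0


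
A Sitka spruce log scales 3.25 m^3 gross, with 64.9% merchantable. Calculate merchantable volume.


Formula: MV = V_total * (merchantable_pct / 100)
Merchantable fraction = 64.9% / 100 = 0.649
MV = 3.25 m^3 * 0.649 = 2.109 m^3

2.109


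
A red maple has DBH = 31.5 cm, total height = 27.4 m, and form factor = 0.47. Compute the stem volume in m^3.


Formula: V = pi * (DBH/200)^2 * H * ff
Radius = DBH/200 = 31.5/200 = 0.1575 m
Radius^2 = 0.1575^2 = 0.02480625 m^2
V = pi * 0.02480625 * 27.4 * 0.47
V = 1.004 m^3

1.004


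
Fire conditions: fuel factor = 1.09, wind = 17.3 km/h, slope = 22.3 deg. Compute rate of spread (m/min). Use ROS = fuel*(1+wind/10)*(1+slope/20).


Formula: ROS = fuel * (1 + wind/10) * (1 + slope/20)
Wind factor = 1 + 17.3/10 = 2.73
Slope factor = 1 + 22.3/20 = 2.115
ROS = 1.09 * 2.73 * 2.115 = 6.29 m/min

6.29


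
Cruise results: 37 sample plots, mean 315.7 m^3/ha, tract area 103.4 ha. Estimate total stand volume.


Formula: Total Volume = Mean Volume per ha * Total Area
Total Volume = 315.7 m^3/ha * 103.4 ha
Total Volume = 32643 m^3

32643


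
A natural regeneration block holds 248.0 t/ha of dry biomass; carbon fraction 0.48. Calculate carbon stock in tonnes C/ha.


Formula: Carbon Stock = Biomass * Carbon Fraction
C = 248.0 t/ha * 0.48
C = 119.0 t C/ha

119.0


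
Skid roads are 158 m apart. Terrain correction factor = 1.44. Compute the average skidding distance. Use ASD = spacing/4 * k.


Formula: ASD = (spacing / 4) * correction
Uncorrected distance = spacing / 4 = 158 / 4 = 39.5 m
ASD = 39.5 * 1.44 = 57 m

57


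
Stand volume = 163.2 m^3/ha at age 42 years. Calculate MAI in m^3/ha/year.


Formula: MAI = Total Volume / Stand Age
MAI = 163.2 m^3/ha / 42 years
MAI = 3.89 m^3/ha/year

3.89


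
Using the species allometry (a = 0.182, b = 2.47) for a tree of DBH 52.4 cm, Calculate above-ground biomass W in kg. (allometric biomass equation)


Formula: W = a * DBH^b  (allometric power law)
DBH^b = 52.4^2.47 = 17650.1451
W = 0.182 * 17650.1451 = 3212.3 kg

3212.3


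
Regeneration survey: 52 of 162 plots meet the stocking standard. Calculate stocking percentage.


Formula: Stocking % = stocked plots / total plots * 100
Stocking = 52 / 162 * 100
Stocking = 0.321 * 100 = 32.1%

32.1


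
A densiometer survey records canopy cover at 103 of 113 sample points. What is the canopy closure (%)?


Formula: Canopy closure = covered points / total points * 100
Closure = 103 / 113 * 100
Closure = 0.9115 * 100 = 91.2%

91.2


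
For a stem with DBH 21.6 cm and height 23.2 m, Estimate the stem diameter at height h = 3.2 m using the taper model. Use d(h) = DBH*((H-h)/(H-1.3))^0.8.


Taper: d(h) = DBH * ((H - h) / (H - 1.3))^0.8
Numerator = H - h = 23.2 - 3.2 = 20.0 m
Denominator = H - 1.3 = 23.2 - 1.3 = 21.9 m
Ratio = 20.0 / 21.9 = 0.91324
d = 21.6 * 0.91324^0.8 = 20.1 cm

20.1


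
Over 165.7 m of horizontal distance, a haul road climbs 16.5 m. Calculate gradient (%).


Formula: Gradient = rise / run * 100
Gradient = 16.5 / 165.7 * 100 = 10.0%

10.0


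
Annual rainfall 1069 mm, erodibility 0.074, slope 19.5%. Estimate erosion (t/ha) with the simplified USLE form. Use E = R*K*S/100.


Formula: E = R * K * S / 100  (simplified USLE)
R * K = 1069 * 0.074 = 79.106
E = 79.106 * 19.5 / 100 = 15.43 t/ha

15.43


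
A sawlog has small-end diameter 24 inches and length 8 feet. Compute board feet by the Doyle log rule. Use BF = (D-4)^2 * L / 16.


Doyle: BF = (D - 4)^2 * L / 16
Adjusted diameter = 24 - 4 = 20 in
(D-4)^2 = 20^2 = 400
BF = 400 * 8 / 16 = 200 BF

200


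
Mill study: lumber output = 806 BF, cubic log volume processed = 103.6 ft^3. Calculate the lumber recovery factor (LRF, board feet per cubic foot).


Formula: LRF = Lumber Output (BF) / Log Input (ft^3)
LRF = 806 BF / 103.6 ft^3
LRF = 7.78 BF/ft^3

7.78


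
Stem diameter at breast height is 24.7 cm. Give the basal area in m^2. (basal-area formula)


Formula: BA = pi * (DBH/2)^2 / 10000  (cm^2 to m^2)
Radius = DBH/2 = 24.7/2 = 12.35 cm
BA = pi * 12.35^2 / 10000
   = 479.1636 cm^2 / 10000
   = 0.0479 m^2

0.0479


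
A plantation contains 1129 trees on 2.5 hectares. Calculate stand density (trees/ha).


Formula: Stand Density = N_trees / Area_ha
Density = 1129 trees / 2.5 ha
Density = 452 trees/ha

452


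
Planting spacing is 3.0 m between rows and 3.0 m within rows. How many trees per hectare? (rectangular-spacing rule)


Formula: TPH = 10000 m^2/ha / (spacing_x * spacing_y)
Area per tree = 3.0 m * 3.0 m = 9.0 m^2
TPH = 10000 / 9.0 = 1111 trees/ha

1111


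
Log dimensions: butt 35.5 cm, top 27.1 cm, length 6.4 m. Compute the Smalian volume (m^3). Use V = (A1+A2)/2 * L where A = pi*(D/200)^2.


Smalian: V = (A1 + A2)/2 * L,  A = pi*(D/200)^2
A1 = pi*(35.5/200)^2 = 0.09898 m^2
A2 = pi*(27.1/200)^2 = 0.05768 m^2
V = (0.09898+0.05768)/2*6.4 = 0.5013 m^3

0.5013


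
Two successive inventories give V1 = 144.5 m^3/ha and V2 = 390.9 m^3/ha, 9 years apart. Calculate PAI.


Formula: PAI = (V_T2 - V_T1) / (T2 - T1)
Volume increment = 390.9 - 144.5 = 246.4 m^3/ha
PAI = 246.4 / 9 = 27.38 m^3/ha/year

27.38


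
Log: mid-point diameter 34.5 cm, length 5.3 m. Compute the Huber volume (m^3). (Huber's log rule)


Huber: V = Am * L,  Am = pi*(Dm/200)^2
Am = pi*(34.5/200)^2 = 0.093482 m^2
V = 0.093482*5.3 = 0.4955 m^3

0.4955


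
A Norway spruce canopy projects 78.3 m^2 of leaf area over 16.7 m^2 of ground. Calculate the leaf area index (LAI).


Formula: LAI = total leaf area / ground area  (dimensionless)
LAI = 78.3 m^2 / 16.7 m^2
LAI = 4.69

4.69


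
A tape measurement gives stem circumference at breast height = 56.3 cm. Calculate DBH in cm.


Formula: DBH = C / pi
DBH = 56.3 / pi
pi = 3.14159...
DBH = 17.9 cm

17.9


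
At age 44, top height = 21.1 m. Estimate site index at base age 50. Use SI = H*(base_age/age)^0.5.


Formula: SI = H_dom * (base_age / age)^0.5
Age ratio = 50 / 44 = 1.13636
sqrt(age_ratio) = 1.066
SI = 21.1 * 1.066 = 22.5 m

22.5


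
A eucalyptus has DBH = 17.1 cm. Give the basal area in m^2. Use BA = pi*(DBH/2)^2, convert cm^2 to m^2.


Formula: BA = pi * (DBH/2)^2 / 10000  (cm^2 to m^2)
Radius = DBH/2 = 17.1/2 = 8.55 cm
BA = pi * 8.55^2 / 10000
   = 229.6583 cm^2 / 10000
   = 0.023 m^2

0.023


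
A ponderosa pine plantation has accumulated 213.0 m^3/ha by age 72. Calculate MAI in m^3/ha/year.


Formula: MAI = Total Volume / Stand Age
MAI = 213.0 m^3/ha / 72 years
MAI = 2.96 m^3/ha/year

2.96


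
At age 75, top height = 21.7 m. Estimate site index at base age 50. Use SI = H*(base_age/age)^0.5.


Formula: SI = H_dom * (base_age / age)^0.5
Age ratio = 50 / 75 = 0.66667
sqrt(age_ratio) = 0.8165
SI = 21.7 * 0.8165 = 17.7 m

17.7


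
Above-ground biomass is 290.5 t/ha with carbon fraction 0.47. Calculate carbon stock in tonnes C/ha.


Formula: Carbon Stock = Biomass * Carbon Fraction
C = 290.5 t/ha * 0.47
C = 136.5 t C/ha

136.5


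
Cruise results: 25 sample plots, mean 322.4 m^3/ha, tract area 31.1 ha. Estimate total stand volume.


Formula: Total Volume = Mean Volume per ha * Total Area
Total Volume = 322.4 m^3/ha * 31.1 ha
Total Volume = 10027 m^3

10027


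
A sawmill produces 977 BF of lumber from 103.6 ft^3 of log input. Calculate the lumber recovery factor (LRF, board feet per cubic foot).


Formula: LRF = Lumber Output (BF) / Log Input (ft^3)
LRF = 977 BF / 103.6 ft^3
LRF = 9.43 BF/ft^3

9.43


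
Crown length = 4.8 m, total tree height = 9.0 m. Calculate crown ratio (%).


Formula: Crown Ratio = (Crown Length / Total Height) * 100
CR = (4.8 m / 9.0 m) * 100
CR = 0.5333 * 100 = 53.3%

53.3


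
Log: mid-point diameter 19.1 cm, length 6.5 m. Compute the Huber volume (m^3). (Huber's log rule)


Huber: V = Am * L,  Am = pi*(Dm/200)^2
Am = pi*(19.1/200)^2 = 0.028652 m^2
V = 0.028652*6.5 = 0.1862 m^3

0.1862


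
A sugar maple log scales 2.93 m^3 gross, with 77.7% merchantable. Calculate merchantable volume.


Formula: MV = V_total * (merchantable_pct / 100)
Merchantable fraction = 77.7% / 100 = 0.777
MV = 2.93 m^3 * 0.777 = 2.277 m^3

2.277


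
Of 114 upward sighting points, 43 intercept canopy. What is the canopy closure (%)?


Formula: Canopy closure = covered points / total points * 100
Closure = 43 / 114 * 100
Closure = 0.3772 * 100 = 37.7%

37.7


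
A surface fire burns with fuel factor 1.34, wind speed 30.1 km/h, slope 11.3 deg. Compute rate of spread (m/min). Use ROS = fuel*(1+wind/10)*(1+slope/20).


Formula: ROS = fuel * (1 + wind/10) * (1 + slope/20)
Wind factor = 1 + 30.1/10 = 4.01
Slope factor = 1 + 11.3/20 = 1.565
ROS = 1.34 * 4.01 * 1.565 = 8.41 m/min

8.41


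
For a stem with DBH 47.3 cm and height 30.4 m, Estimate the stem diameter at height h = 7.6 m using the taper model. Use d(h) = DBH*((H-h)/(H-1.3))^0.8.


Taper: d(h) = DBH * ((H - h) / (H - 1.3))^0.8
Numerator = H - h = 30.4 - 7.6 = 22.8 m
Denominator = H - 1.3 = 30.4 - 1.3 = 29.1 m
Ratio = 22.8 / 29.1 = 0.78351
d = 47.3 * 0.78351^0.8 = 38.9 cm

38.9


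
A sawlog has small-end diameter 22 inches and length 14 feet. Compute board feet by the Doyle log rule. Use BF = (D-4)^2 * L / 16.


Doyle: BF = (D - 4)^2 * L / 16
Adjusted diameter = 22 - 4 = 18 in
(D-4)^2 = 18^2 = 324
BF = 324 * 14 / 16 = 284 BF

284


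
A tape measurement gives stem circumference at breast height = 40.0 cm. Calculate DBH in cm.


Formula: DBH = C / pi
DBH = 40.0 / pi
pi = 3.14159...
DBH = 12.7 cm

12.7


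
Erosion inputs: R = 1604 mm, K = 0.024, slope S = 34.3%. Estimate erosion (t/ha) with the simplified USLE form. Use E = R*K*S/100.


Formula: E = R * K * S / 100  (simplified USLE)
R * K = 1604 * 0.024 = 38.496
E = 38.496 * 34.3 / 100 = 13.2 t/ha

13.2


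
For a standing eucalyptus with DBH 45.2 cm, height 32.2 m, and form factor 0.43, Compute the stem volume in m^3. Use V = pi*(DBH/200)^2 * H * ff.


Formula: V = pi * (DBH/200)^2 * H * ff
Radius = DBH/200 = 45.2/200 = 0.226 m
Radius^2 = 0.226^2 = 0.051076 m^2
V = pi * 0.051076 * 32.2 * 0.43
V = 2.222 m^3

2.222


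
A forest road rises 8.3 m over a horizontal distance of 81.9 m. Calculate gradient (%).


Formula: Gradient = rise / run * 100
Gradient = 8.3 / 81.9 * 100 = 10.1%

10.1


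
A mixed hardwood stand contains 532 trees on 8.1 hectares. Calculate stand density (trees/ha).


Formula: Stand Density = N_trees / Area_ha
Density = 532 trees / 8.1 ha
Density = 66 trees/ha

66


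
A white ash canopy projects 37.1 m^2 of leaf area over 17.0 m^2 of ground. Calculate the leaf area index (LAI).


Formula: LAI = total leaf area / ground area  (dimensionless)
LAI = 37.1 m^2 / 17.0 m^2
LAI = 2.18

2.18


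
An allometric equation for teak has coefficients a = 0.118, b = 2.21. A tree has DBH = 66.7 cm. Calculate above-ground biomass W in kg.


Formula: W = a * DBH^b  (allometric power law)
DBH^b = 66.7^2.21 = 10747.7633
W = 0.118 * 10747.7633 = 1268.2 kg

1268.2


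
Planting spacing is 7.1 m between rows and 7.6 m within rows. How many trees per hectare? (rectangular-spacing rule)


Formula: TPH = 10000 m^2/ha / (spacing_x * spacing_y)
Area per tree = 7.1 m * 7.6 m = 53.96 m^2
TPH = 10000 / 53.96 = 185 trees/ha

185


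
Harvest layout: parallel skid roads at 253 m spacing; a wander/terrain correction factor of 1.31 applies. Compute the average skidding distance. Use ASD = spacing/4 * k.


Formula: ASD = (spacing / 4) * correction
Uncorrected distance = spacing / 4 = 253 / 4 = 63.25 m
ASD = 63.25 * 1.31 = 83 m

83


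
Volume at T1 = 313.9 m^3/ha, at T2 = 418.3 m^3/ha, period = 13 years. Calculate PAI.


Formula: PAI = (V_T2 - V_T1) / (T2 - T1)
Volume increment = 418.3 - 313.9 = 104.4 m^3/ha
PAI = 104.4 / 13 = 8.03 m^3/ha/year

8.03


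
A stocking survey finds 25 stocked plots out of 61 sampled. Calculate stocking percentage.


Formula: Stocking % = stocked plots / total plots * 100
Stocking = 25 / 61 * 100
Stocking = 0.4098 * 100 = 41.0%

41.0


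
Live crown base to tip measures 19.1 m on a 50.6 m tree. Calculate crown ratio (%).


Formula: Crown Ratio = (Crown Length / Total Height) * 100
CR = (19.1 m / 50.6 m) * 100
CR = 0.3775 * 100 = 37.7%

37.7


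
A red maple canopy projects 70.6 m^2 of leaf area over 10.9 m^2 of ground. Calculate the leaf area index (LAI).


Formula: LAI = total leaf area / ground area  (dimensionless)
LAI = 70.6 m^2 / 10.9 m^2
LAI = 6.48

6.48


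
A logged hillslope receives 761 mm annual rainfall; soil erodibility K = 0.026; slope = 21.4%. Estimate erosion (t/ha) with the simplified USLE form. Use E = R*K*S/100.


Formula: E = R * K * S / 100  (simplified USLE)
R * K = 761 * 0.026 = 19.786
E = 19.786 * 21.4 / 100 = 4.23 t/ha

4.23


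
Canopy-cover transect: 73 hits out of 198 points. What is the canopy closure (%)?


Formula: Canopy closure = covered points / total points * 100
Closure = 73 / 198 * 100
Closure = 0.3687 * 100 = 36.9%

36.9


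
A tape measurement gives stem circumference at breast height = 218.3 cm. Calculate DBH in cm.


Formula: DBH = C / pi
DBH = 218.3 / pi
pi = 3.14159...
DBH = 69.5 cm

69.5


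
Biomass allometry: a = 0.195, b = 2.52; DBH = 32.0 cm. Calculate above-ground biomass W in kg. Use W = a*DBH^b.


Formula: W = a * DBH^b  (allometric power law)
DBH^b = 32.0^2.52 = 6208.3751
W = 0.195 * 6208.3751 = 1210.6 kg

1210.6


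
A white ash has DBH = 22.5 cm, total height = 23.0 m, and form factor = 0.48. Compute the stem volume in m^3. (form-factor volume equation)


Formula: V = pi * (DBH/200)^2 * H * ff
Radius = DBH/200 = 22.5/200 = 0.1125 m
Radius^2 = 0.1125^2 = 0.01265625 m^2
V = pi * 0.01265625 * 23.0 * 0.48
V = 0.439 m^3

0.439


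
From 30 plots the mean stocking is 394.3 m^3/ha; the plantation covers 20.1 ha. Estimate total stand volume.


Formula: Total Volume = Mean Volume per ha * Total Area
Total Volume = 394.3 m^3/ha * 20.1 ha
Total Volume = 7925 m^3

7925


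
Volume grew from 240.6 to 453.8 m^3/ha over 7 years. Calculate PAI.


Formula: PAI = (V_T2 - V_T1) / (T2 - T1)
Volume increment = 453.8 - 240.6 = 213.2 m^3/ha
PAI = 213.2 / 7 = 30.46 m^3/ha/year

30.46


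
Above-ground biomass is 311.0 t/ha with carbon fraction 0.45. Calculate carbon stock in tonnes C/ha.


Formula: Carbon Stock = Biomass * Carbon Fraction
C = 311.0 t/ha * 0.45
C = 140.0 t C/ha

140.0


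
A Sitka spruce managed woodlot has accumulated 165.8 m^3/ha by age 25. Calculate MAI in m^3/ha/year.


Formula: MAI = Total Volume / Stand Age
MAI = 165.8 m^3/ha / 25 years
MAI = 6.63 m^3/ha/year

6.63


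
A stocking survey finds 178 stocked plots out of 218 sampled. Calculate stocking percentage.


Formula: Stocking % = stocked plots / total plots * 100
Stocking = 178 / 218 * 100
Stocking = 0.8165 * 100 = 81.7%

81.7


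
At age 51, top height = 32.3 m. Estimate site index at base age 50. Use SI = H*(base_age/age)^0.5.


Formula: SI = H_dom * (base_age / age)^0.5
Age ratio = 50 / 51 = 0.98039
sqrt(age_ratio) = 0.99015
SI = 32.3 * 0.99015 = 32.0 m

32.0


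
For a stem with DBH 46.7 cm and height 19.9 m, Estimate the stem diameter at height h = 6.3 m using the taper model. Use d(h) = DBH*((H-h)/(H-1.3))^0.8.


Taper: d(h) = DBH * ((H - h) / (H - 1.3))^0.8
Numerator = H - h = 19.9 - 6.3 = 13.6 m
Denominator = H - 1.3 = 19.9 - 1.3 = 18.6 m
Ratio = 13.6 / 18.6 = 0.73118
d = 46.7 * 0.73118^0.8 = 36.4 cm

36.4


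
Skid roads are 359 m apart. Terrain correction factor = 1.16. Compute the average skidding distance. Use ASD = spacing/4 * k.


Formula: ASD = (spacing / 4) * correction
Uncorrected distance = spacing / 4 = 359 / 4 = 89.75 m
ASD = 89.75 * 1.16 = 104 m

104


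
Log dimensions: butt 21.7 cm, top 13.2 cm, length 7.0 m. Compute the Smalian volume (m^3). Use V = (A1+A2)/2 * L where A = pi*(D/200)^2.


Smalian: V = (A1 + A2)/2 * L,  A = pi*(D/200)^2
A1 = pi*(21.7/200)^2 = 0.036984 m^2
A2 = pi*(13.2/200)^2 = 0.013685 m^2
V = (0.036984+0.013685)/2*7.0 = 0.1773 m^3

0.1773


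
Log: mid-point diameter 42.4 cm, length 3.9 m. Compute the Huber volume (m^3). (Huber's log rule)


Huber: V = Am * L,  Am = pi*(Dm/200)^2
Am = pi*(42.4/200)^2 = 0.141196 m^2
V = 0.141196*3.9 = 0.5507 m^3

0.5507


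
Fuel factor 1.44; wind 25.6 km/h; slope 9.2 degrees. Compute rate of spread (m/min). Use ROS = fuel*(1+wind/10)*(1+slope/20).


Formula: ROS = fuel * (1 + wind/10) * (1 + slope/20)
Wind factor = 1 + 25.6/10 = 3.56
Slope factor = 1 + 9.2/20 = 1.46
ROS = 1.44 * 3.56 * 1.46 = 7.48 m/min

7.48


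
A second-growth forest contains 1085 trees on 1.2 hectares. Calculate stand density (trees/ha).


Formula: Stand Density = N_trees / Area_ha
Density = 1085 trees / 1.2 ha
Density = 904 trees/ha

904


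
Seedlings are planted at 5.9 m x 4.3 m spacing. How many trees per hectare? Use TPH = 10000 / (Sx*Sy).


Formula: TPH = 10000 m^2/ha / (spacing_x * spacing_y)
Area per tree = 5.9 m * 4.3 m = 25.37 m^2
TPH = 10000 / 25.37 = 394 trees/ha

394


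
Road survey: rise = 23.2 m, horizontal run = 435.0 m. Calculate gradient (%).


Formula: Gradient = rise / run * 100
Gradient = 23.2 / 435.0 * 100 = 5.3%

5.3


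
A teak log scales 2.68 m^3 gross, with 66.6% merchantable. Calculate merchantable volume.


Formula: MV = V_total * (merchantable_pct / 100)
Merchantable fraction = 66.6% / 100 = 0.666
MV = 2.68 m^3 * 0.666 = 1.785 m^3

1.785


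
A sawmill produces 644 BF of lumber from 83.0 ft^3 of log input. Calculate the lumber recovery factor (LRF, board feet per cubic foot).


Formula: LRF = Lumber Output (BF) / Log Input (ft^3)
LRF = 644 BF / 83.0 ft^3
LRF = 7.76 BF/ft^3

7.76


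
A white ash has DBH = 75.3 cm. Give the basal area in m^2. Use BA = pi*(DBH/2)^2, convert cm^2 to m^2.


Formula: BA = pi * (DBH/2)^2 / 10000  (cm^2 to m^2)
Radius = DBH/2 = 75.3/2 = 37.65 cm
BA = pi * 37.65^2 / 10000
   = 4453.2783 cm^2 / 10000
   = 0.4453 m^2

0.4453


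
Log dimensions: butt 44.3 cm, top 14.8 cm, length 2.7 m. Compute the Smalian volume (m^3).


Smalian: V = (A1 + A2)/2 * L,  A = pi*(D/200)^2
A1 = pi*(44.3/200)^2 = 0.154134 m^2
A2 = pi*(14.8/200)^2 = 0.017203 m^2
V = (0.154134+0.017203)/2*2.7 = 0.2313 m^3

0.2313


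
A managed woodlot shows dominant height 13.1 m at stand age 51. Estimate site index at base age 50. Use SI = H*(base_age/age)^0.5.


Formula: SI = H_dom * (base_age / age)^0.5
Age ratio = 50 / 51 = 0.98039
sqrt(age_ratio) = 0.99015
SI = 13.1 * 0.99015 = 13.0 m

13.0


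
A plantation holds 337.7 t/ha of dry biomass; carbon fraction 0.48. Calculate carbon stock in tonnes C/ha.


Formula: Carbon Stock = Biomass * Carbon Fraction
C = 337.7 t/ha * 0.48
C = 162.1 t C/ha

162.1


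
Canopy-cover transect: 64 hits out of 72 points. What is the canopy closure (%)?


Formula: Canopy closure = covered points / total points * 100
Closure = 64 / 72 * 100
Closure = 0.8889 * 100 = 88.9%

88.9


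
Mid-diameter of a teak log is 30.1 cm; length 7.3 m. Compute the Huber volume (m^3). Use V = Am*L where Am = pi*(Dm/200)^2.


Huber: V = Am * L,  Am = pi*(Dm/200)^2
Am = pi*(30.1/200)^2 = 0.071158 m^2
V = 0.071158*7.3 = 0.5195 m^3

0.5195


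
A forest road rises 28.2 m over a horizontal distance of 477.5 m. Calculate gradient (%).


Formula: Gradient = rise / run * 100
Gradient = 28.2 / 477.5 * 100 = 5.9%

5.9


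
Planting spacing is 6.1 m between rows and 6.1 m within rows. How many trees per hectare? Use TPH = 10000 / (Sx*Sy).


Formula: TPH = 10000 m^2/ha / (spacing_x * spacing_y)
Area per tree = 6.1 m * 6.1 m = 37.21 m^2
TPH = 10000 / 37.21 = 269 trees/ha

269


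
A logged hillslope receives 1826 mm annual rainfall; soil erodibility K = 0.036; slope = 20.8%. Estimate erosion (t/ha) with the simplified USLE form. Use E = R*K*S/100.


Formula: E = R * K * S / 100  (simplified USLE)
R * K = 1826 * 0.036 = 65.736
E = 65.736 * 20.8 / 100 = 13.67 t/ha

13.67


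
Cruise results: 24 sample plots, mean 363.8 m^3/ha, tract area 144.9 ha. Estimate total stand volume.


Formula: Total Volume = Mean Volume per ha * Total Area
Total Volume = 363.8 m^3/ha * 144.9 ha
Total Volume = 52715 m^3

52715


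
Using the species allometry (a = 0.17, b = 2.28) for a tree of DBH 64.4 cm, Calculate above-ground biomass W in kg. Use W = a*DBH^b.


Formula: W = a * DBH^b  (allometric power law)
DBH^b = 64.4^2.28 = 13312.5048
W = 0.17 * 13312.5048 = 2263.1 kg

2263.1


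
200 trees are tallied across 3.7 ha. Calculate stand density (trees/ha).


Formula: Stand Density = N_trees / Area_ha
Density = 200 trees / 3.7 ha
Density = 54 trees/ha

54


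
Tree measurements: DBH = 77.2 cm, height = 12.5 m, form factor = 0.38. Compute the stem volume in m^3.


Formula: V = pi * (DBH/200)^2 * H * ff
Radius = DBH/200 = 77.2/200 = 0.386 m
Radius^2 = 0.386^2 = 0.148996 m^2
V = pi * 0.148996 * 12.5 * 0.38
V = 2.223 m^3

2.223


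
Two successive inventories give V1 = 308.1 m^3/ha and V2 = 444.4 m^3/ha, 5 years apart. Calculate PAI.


Formula: PAI = (V_T2 - V_T1) / (T2 - T1)
Volume increment = 444.4 - 308.1 = 136.3 m^3/ha
PAI = 136.3 / 5 = 27.26 m^3/ha/year

27.26


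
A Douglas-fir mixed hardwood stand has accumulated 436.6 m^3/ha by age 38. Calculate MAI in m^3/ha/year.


Formula: MAI = Total Volume / Stand Age
MAI = 436.6 m^3/ha / 38 years
MAI = 11.49 m^3/ha/year

11.49


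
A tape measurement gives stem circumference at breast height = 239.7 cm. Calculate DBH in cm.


Formula: DBH = C / pi
DBH = 239.7 / pi
pi = 3.14159...
DBH = 76.3 cm

76.3


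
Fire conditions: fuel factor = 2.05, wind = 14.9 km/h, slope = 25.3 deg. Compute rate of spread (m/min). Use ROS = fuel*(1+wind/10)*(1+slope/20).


Formula: ROS = fuel * (1 + wind/10) * (1 + slope/20)
Wind factor = 1 + 14.9/10 = 2.49
Slope factor = 1 + 25.3/20 = 2.265
ROS = 2.05 * 2.49 * 2.265 = 11.56 m/min

11.56


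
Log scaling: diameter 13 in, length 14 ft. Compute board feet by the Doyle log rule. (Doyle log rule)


Doyle: BF = (D - 4)^2 * L / 16
Adjusted diameter = 13 - 4 = 9 in
(D-4)^2 = 9^2 = 81
BF = 81 * 14 / 16 = 71 BF

71


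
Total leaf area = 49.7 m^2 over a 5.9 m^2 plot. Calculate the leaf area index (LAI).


Formula: LAI = total leaf area / ground area  (dimensionless)
LAI = 49.7 m^2 / 5.9 m^2
LAI = 8.42

8.42


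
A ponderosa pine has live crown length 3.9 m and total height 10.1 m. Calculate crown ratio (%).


Formula: Crown Ratio = (Crown Length / Total Height) * 100
CR = (3.9 m / 10.1 m) * 100
CR = 0.3861 * 100 = 38.6%

38.6


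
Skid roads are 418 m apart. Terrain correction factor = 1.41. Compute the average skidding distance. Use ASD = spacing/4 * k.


Formula: ASD = (spacing / 4) * correction
Uncorrected distance = spacing / 4 = 418 / 4 = 104.5 m
ASD = 104.5 * 1.41 = 147 m

147


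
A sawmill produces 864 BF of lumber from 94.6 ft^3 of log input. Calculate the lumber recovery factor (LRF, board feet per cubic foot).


Formula: LRF = Lumber Output (BF) / Log Input (ft^3)
LRF = 864 BF / 94.6 ft^3
LRF = 9.13 BF/ft^3

9.13


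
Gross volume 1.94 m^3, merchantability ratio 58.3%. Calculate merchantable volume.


Formula: MV = V_total * (merchantable_pct / 100)
Merchantable fraction = 58.3% / 100 = 0.583
MV = 1.94 m^3 * 0.583 = 1.131 m^3

1.131


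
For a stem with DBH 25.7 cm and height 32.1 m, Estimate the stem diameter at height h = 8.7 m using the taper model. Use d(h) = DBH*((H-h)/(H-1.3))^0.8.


Taper: d(h) = DBH * ((H - h) / (H - 1.3))^0.8
Numerator = H - h = 32.1 - 8.7 = 23.4 m
Denominator = H - 1.3 = 32.1 - 1.3 = 30.8 m
Ratio = 23.4 / 30.8 = 0.75974
d = 25.7 * 0.75974^0.8 = 20.6 cm

20.6


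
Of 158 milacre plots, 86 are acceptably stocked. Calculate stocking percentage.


Formula: Stocking % = stocked plots / total plots * 100
Stocking = 86 / 158 * 100
Stocking = 0.5443 * 100 = 54.4%

54.4


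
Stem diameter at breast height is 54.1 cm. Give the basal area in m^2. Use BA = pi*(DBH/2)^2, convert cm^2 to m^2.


Formula: BA = pi * (DBH/2)^2 / 10000  (cm^2 to m^2)
Radius = DBH/2 = 54.1/2 = 27.05 cm
BA = pi * 27.05^2 / 10000
   = 2298.7112 cm^2 / 10000
   = 0.2299 m^2

0.2299


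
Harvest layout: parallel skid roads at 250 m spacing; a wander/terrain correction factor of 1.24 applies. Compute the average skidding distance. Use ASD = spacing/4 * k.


Formula: ASD = (spacing / 4) * correction
Uncorrected distance = spacing / 4 = 250 / 4 = 62.5 m
ASD = 62.5 * 1.24 = 78 m

78


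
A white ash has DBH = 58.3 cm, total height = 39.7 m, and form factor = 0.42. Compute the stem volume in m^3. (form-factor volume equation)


Formula: V = pi * (DBH/200)^2 * H * ff
Radius = DBH/200 = 58.3/200 = 0.2915 m
Radius^2 = 0.2915^2 = 0.08497225 m^2
V = pi * 0.08497225 * 39.7 * 0.42
V = 4.451 m^3

4.451


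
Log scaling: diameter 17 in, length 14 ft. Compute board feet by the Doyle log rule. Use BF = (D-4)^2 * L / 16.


Doyle: BF = (D - 4)^2 * L / 16
Adjusted diameter = 17 - 4 = 13 in
(D-4)^2 = 13^2 = 169
BF = 169 * 14 / 16 = 148 BF

148


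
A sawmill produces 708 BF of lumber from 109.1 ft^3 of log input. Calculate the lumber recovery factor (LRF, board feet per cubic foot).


Formula: LRF = Lumber Output (BF) / Log Input (ft^3)
LRF = 708 BF / 109.1 ft^3
LRF = 6.49 BF/ft^3

6.49


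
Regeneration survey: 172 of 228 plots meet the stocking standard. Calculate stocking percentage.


Formula: Stocking % = stocked plots / total plots * 100
Stocking = 172 / 228 * 100
Stocking = 0.7544 * 100 = 75.4%

75.4


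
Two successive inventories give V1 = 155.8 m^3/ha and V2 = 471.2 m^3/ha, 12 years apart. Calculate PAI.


Formula: PAI = (V_T2 - V_T1) / (T2 - T1)
Volume increment = 471.2 - 155.8 = 315.4 m^3/ha
PAI = 315.4 / 12 = 26.28 m^3/ha/year

26.28


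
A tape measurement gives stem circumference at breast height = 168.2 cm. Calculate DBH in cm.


Formula: DBH = C / pi
DBH = 168.2 / pi
pi = 3.14159...
DBH = 53.5 cm

53.5


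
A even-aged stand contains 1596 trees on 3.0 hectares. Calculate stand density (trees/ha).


Formula: Stand Density = N_trees / Area_ha
Density = 1596 trees / 3.0 ha
Density = 532 trees/ha

532


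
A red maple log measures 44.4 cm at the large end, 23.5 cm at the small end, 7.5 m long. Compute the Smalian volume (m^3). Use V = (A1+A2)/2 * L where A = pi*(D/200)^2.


Smalian: V = (A1 + A2)/2 * L,  A = pi*(D/200)^2
A1 = pi*(44.4/200)^2 = 0.15483 m^2
A2 = pi*(23.5/200)^2 = 0.043374 m^2
V = (0.15483+0.043374)/2*7.5 = 0.7433 m^3

0.7433


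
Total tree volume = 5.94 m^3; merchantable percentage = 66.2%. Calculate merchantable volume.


Formula: MV = V_total * (merchantable_pct / 100)
Merchantable fraction = 66.2% / 100 = 0.662
MV = 5.94 m^3 * 0.662 = 3.932 m^3

3.932


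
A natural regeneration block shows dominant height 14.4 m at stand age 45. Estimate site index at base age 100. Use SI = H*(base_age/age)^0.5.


Formula: SI = H_dom * (base_age / age)^0.5
Age ratio = 100 / 45 = 2.22222
sqrt(age_ratio) = 1.49071
SI = 14.4 * 1.49071 = 21.5 m

21.5


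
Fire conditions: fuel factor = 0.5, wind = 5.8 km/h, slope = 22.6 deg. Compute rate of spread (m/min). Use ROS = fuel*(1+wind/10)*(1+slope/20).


Formula: ROS = fuel * (1 + wind/10) * (1 + slope/20)
Wind factor = 1 + 5.8/10 = 1.58
Slope factor = 1 + 22.6/20 = 2.13
ROS = 0.5 * 1.58 * 2.13 = 1.68 m/min

1.68


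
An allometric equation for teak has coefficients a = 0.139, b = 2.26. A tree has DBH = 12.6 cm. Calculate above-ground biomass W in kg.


Formula: W = a * DBH^b  (allometric power law)
DBH^b = 12.6^2.26 = 306.7873
W = 0.139 * 306.7873 = 42.6 kg

42.6


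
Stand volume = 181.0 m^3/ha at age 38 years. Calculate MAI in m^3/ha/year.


Formula: MAI = Total Volume / Stand Age
MAI = 181.0 m^3/ha / 38 years
MAI = 4.76 m^3/ha/year

4.76


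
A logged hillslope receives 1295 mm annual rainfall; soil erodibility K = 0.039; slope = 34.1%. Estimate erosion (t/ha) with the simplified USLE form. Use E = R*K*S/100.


Formula: E = R * K * S / 100  (simplified USLE)
R * K = 1295 * 0.039 = 50.505
E = 50.505 * 34.1 / 100 = 17.22 t/ha

17.22


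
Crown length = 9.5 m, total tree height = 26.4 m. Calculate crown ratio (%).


Formula: Crown Ratio = (Crown Length / Total Height) * 100
CR = (9.5 m / 26.4 m) * 100
CR = 0.3598 * 100 = 36.0%

36.0


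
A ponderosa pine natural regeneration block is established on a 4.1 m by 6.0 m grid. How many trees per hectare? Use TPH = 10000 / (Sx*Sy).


Formula: TPH = 10000 m^2/ha / (spacing_x * spacing_y)
Area per tree = 4.1 m * 6.0 m = 24.6 m^2
TPH = 10000 / 24.6 = 407 trees/ha

407


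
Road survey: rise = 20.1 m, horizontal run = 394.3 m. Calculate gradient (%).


Formula: Gradient = rise / run * 100
Gradient = 20.1 / 394.3 * 100 = 5.1%

5.1


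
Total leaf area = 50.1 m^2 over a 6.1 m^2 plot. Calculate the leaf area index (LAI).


Formula: LAI = total leaf area / ground area  (dimensionless)
LAI = 50.1 m^2 / 6.1 m^2
LAI = 8.21

8.21


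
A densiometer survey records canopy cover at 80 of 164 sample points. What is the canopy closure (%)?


Formula: Canopy closure = covered points / total points * 100
Closure = 80 / 164 * 100
Closure = 0.4878 * 100 = 48.8%

48.8


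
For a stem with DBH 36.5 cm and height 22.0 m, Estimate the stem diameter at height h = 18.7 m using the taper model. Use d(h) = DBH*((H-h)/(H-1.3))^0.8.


Taper: d(h) = DBH * ((H - h) / (H - 1.3))^0.8
Numerator = H - h = 22.0 - 18.7 = 3.3 m
Denominator = H - 1.3 = 22.0 - 1.3 = 20.7 m
Ratio = 3.3 / 20.7 = 0.15942
d = 36.5 * 0.15942^0.8 = 8.4 cm

8.4


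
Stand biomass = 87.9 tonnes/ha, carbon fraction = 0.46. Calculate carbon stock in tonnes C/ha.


Formula: Carbon Stock = Biomass * Carbon Fraction
C = 87.9 t/ha * 0.46
C = 40.4 t C/ha

40.4


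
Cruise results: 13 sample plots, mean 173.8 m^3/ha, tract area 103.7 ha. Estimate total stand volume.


Formula: Total Volume = Mean Volume per ha * Total Area
Total Volume = 173.8 m^3/ha * 103.7 ha
Total Volume = 18023 m^3

18023


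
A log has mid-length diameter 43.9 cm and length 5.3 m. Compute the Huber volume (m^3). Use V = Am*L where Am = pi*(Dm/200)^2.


Huber: V = Am * L,  Am = pi*(Dm/200)^2
Am = pi*(43.9/200)^2 = 0.151363 m^2
V = 0.151363*5.3 = 0.8022 m^3

0.8022


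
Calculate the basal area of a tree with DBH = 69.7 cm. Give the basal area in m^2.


Formula: BA = pi * (DBH/2)^2 / 10000  (cm^2 to m^2)
Radius = DBH/2 = 69.7/2 = 34.85 cm
BA = pi * 34.85^2 / 10000
   = 3815.535 cm^2 / 10000
   = 0.3816 m^2

0.3816


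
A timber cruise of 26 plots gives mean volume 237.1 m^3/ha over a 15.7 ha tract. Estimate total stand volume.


Formula: Total Volume = Mean Volume per ha * Total Area
Total Volume = 237.1 m^3/ha * 15.7 ha
Total Volume = 3722 m^3

3722


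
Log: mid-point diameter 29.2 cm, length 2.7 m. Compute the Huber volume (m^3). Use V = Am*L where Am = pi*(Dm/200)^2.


Huber: V = Am * L,  Am = pi*(Dm/200)^2
Am = pi*(29.2/200)^2 = 0.066966 m^2
V = 0.066966*2.7 = 0.1808 m^3

0.1808


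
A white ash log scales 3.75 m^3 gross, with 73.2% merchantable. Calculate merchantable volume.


Formula: MV = V_total * (merchantable_pct / 100)
Merchantable fraction = 73.2% / 100 = 0.732
MV = 3.75 m^3 * 0.732 = 2.745 m^3

2.745


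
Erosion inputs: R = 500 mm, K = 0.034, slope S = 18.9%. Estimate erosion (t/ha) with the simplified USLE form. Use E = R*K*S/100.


Formula: E = R * K * S / 100  (simplified USLE)
R * K = 500 * 0.034 = 17.0
E = 17.0 * 18.9 / 100 = 3.21 t/ha

3.21


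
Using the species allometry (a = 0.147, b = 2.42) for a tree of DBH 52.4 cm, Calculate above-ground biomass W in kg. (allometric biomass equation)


Formula: W = a * DBH^b  (allometric power law)
DBH^b = 52.4^2.42 = 14480.4385
W = 0.147 * 14480.4385 = 2128.6 kg

2128.6


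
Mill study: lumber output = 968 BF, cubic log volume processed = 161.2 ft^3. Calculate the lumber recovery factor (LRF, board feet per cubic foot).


Formula: LRF = Lumber Output (BF) / Log Input (ft^3)
LRF = 968 BF / 161.2 ft^3
LRF = 6.0 BF/ft^3

6.0


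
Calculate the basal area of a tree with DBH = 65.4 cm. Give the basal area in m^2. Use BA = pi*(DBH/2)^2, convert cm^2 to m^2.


Formula: BA = pi * (DBH/2)^2 / 10000  (cm^2 to m^2)
Radius = DBH/2 = 65.4/2 = 32.7 cm
BA = pi * 32.7^2 / 10000
   = 3359.2736 cm^2 / 10000
   = 0.3359 m^2

0.3359


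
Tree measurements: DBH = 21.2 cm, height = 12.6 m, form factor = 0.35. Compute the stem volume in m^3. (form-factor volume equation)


Formula: V = pi * (DBH/200)^2 * H * ff
Radius = DBH/200 = 21.2/200 = 0.106 m
Radius^2 = 0.106^2 = 0.011236 m^2
V = pi * 0.011236 * 12.6 * 0.35
V = 0.156 m^3

0.156


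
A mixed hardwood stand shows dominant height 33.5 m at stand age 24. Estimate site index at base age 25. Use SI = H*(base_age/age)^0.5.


Formula: SI = H_dom * (base_age / age)^0.5
Age ratio = 25 / 24 = 1.04167
sqrt(age_ratio) = 1.02062
SI = 33.5 * 1.02062 = 34.2 m

34.2


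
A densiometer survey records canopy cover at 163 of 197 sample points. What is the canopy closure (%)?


Formula: Canopy closure = covered points / total points * 100
Closure = 163 / 197 * 100
Closure = 0.8274 * 100 = 82.7%

82.7


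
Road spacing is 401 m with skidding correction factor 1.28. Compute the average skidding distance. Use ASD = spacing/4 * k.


Formula: ASD = (spacing / 4) * correction
Uncorrected distance = spacing / 4 = 401 / 4 = 100.25 m
ASD = 100.25 * 1.28 = 128 m

128
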